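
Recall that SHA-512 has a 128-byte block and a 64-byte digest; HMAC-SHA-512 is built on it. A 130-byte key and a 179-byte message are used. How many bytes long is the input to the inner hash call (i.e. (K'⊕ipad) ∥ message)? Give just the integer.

Key is 130 > 128 bytes, so it is hashed to 64 bytes then zero-padded to 128: |K'| = 128.
Inner input = (K'⊕ipad) ∥ m → 128 + 179 = 307 bytes.

307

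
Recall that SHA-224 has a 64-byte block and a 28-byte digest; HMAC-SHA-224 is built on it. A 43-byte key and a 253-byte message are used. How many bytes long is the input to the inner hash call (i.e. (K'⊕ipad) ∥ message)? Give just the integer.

Key is 43 ≤ 64 bytes, zero-padded: |K'| = 64.
Inner input = (K'⊕ipad) ∥ m → 64 + 253 = 317 bytes.

317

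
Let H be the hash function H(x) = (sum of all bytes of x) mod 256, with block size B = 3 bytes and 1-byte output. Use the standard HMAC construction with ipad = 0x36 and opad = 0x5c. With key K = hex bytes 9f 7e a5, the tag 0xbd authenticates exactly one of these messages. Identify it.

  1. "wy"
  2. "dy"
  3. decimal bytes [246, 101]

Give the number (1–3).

3

Key hex bytes 9f 7e a5 is exactly B = 3 bytes: K' = 9f 7e a5.
K' ⊕ ipad = a9 48 93; K' ⊕ opad = c3 22 f9.
m1: inner = H(a9 48 93 77 79) = 74; tag = H(c3 22 f9 74) = 52
m2: inner = H(a9 48 93 64 79) = 61; tag = H(c3 22 f9 61) = 3f
m3: inner = H(a9 48 93 f6 65) = df; tag = H(c3 22 f9 df) = bd ← matches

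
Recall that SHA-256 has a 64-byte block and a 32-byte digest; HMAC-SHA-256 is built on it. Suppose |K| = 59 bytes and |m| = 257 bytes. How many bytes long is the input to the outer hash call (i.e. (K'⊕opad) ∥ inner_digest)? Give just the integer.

96

Key is 59 ≤ 64 bytes, zero-padded: |K'| = 64.
Outer input = (K'⊕opad) ∥ H(inner) → 64 + 32 = 96 bytes.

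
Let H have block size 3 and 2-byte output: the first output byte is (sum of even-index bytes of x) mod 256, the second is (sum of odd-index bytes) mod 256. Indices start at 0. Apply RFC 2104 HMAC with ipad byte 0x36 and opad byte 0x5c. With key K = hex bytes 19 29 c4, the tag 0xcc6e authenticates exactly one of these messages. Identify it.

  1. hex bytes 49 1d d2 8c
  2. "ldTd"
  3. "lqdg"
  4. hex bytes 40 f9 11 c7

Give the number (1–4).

Key hex bytes 19 29 c4 is exactly B = 3 bytes: K' = 19 29 c4.
K' ⊕ ipad = 2f 1f f2; K' ⊕ opad = 45 75 98.
m1: inner = H(2f 1f f2 49 1d d2 8c) = ca 3a; tag = H(45 75 98 ca 3a) = 173f
m2: inner = H(2f 1f f2 6c 64 54 64) = e9 df; tag = H(45 75 98 e9 df) = bc5e
m3: inner = H(2f 1f f2 6c 71 64 67) = f9 ef; tag = H(45 75 98 f9 ef) = cc6e ← matches
m4: inner = H(2f 1f f2 40 f9 11 c7) = e1 70; tag = H(45 75 98 e1 70) = 4d56

3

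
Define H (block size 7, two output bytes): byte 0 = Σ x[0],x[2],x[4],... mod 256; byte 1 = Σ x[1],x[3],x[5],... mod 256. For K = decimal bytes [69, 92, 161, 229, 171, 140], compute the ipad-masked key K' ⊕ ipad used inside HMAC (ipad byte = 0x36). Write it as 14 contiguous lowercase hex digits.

Key decimal bytes [69, 92, 161, 229, 171, 140] = 45 5c a1 e5 ab 8c is 6 bytes ≤ B = 7; zero-pad to 7 bytes: K' = 45 5c a1 e5 ab 8c 00.
XOR each byte with 0x36: 45⊕36=73, 5c⊕36=6a, a1⊕36=97, e5⊕36=d3, ab⊕36=9d, 8c⊕36=ba, 00⊕36=36.

736a97d39dba36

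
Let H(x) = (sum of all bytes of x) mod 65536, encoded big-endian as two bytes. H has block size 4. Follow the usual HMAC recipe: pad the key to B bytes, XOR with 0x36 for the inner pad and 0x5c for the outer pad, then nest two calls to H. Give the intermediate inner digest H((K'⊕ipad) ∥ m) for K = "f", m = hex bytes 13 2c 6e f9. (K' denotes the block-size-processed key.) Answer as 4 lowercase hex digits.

0298

Key "f" = 66 is 1 byte ≤ B = 4; zero-pad to 4 bytes: K' = 66 00 00 00.
K' ⊕ ipad = 50 36 36 36.
Inner input = 50 36 36 36 ∥ 13 2c 6e f9.
Inner hash: sum = 80+54+54+54+19+44+110+249 = 664 → 02 98.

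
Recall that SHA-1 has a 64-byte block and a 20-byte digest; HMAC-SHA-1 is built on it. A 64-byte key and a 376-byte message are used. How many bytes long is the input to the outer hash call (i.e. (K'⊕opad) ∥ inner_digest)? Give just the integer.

84

Key is 64 ≤ 64 bytes, zero-padded: |K'| = 64.
Outer input = (K'⊕opad) ∥ H(inner) → 64 + 20 = 84 bytes.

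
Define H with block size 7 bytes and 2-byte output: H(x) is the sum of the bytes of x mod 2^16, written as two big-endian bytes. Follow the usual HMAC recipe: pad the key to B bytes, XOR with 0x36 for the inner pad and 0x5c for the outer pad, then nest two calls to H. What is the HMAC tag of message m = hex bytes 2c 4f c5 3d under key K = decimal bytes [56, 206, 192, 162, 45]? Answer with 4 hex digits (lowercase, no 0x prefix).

0451

Key decimal bytes [56, 206, 192, 162, 45] = 38 ce c0 a2 2d is 5 bytes ≤ B = 7; zero-pad to 7 bytes: K' = 38 ce c0 a2 2d 00 00.
K' ⊕ ipad = 0e f8 f6 94 1b 36 36.  K' ⊕ opad = 64 92 9c fe 71 5c 5c.
Inner input = (K'⊕ipad) ∥ m = 0e f8 f6 94 1b 36 36 ∥ 2c 4f c5 3d.
Inner hash: sum = 14+248+246+148+27+54+54+44+79+197+61 = 1172 → 04 94.
Outer input = (K'⊕opad) ∥ inner = 64 92 9c fe 71 5c 5c ∥ 04 94.
Outer hash (tag): sum = 100+146+156+254+113+92+92+4+148 = 1105 → 04 51.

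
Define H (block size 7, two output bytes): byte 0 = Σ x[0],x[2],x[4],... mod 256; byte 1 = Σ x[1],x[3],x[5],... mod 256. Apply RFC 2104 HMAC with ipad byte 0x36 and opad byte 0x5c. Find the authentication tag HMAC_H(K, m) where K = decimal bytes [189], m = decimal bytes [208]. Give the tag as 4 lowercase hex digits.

Key decimal bytes [189] = bd is 1 byte ≤ B = 7; zero-pad to 7 bytes: K' = bd 00 00 00 00 00 00.
K' ⊕ ipad = 8b 36 36 36 36 36 36.  K' ⊕ opad = e1 5c 5c 5c 5c 5c 5c.
Inner input = (K'⊕ipad) ∥ m = 8b 36 36 36 36 36 36 ∥ d0.
Inner hash: even-index sum = 301 mod 256 = 45; odd-index sum = 370 mod 256 = 114 → 2d 72.
Outer input = (K'⊕opad) ∥ inner = e1 5c 5c 5c 5c 5c 5c ∥ 2d 72.
Outer hash (tag): even-index sum = 615 mod 256 = 103; odd-index sum = 321 mod 256 = 65 → 67 41.

6741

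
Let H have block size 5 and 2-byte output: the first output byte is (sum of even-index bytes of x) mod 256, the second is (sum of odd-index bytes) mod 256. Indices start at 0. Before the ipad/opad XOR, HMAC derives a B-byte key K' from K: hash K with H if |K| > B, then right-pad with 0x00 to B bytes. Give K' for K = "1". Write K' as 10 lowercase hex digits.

Key "1" = 31 is 1 byte ≤ B = 5; zero-pad to 5 bytes: K' = 31 00 00 00 00.

3100000000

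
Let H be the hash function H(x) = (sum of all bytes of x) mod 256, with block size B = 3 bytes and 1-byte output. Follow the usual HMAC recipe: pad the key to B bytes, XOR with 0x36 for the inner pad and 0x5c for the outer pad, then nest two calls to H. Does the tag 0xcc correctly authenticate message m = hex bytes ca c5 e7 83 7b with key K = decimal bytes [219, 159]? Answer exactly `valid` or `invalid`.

invalid

Key decimal bytes [219, 159] = db 9f is 2 bytes ≤ B = 3; zero-pad to 3 bytes: K' = db 9f 00.
K' ⊕ ipad = ed a9 36; K' ⊕ opad = 87 c3 5c.
Inner hash: sum = 237+169+54+202+197+231+131+123 = 1344; mod 256 = 64 → 40.
Outer hash (recomputed tag): sum = 135+195+92+64 = 486; mod 256 = 230 → e6.
Recomputed tag = e6; claimed = cc → mismatch.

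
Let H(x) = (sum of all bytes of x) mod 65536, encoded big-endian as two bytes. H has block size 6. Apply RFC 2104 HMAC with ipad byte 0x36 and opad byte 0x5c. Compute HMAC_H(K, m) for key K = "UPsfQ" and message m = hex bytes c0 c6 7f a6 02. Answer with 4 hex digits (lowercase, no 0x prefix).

0193

Key "UPsfQ" = 55 50 73 66 51 is 5 bytes ≤ B = 6; zero-pad to 6 bytes: K' = 55 50 73 66 51 00.
K' ⊕ ipad = 63 66 45 50 67 36.  K' ⊕ opad = 09 0c 2f 3a 0d 5c.
Inner input = (K'⊕ipad) ∥ m = 63 66 45 50 67 36 ∥ c0 c6 7f a6 02.
Inner hash: sum = 99+102+69+80+103+54+192+198+127+166+2 = 1192 → 04 a8.
Outer input = (K'⊕opad) ∥ inner = 09 0c 2f 3a 0d 5c ∥ 04 a8.
Outer hash (tag): sum = 9+12+47+58+13+92+4+168 = 403 → 01 93.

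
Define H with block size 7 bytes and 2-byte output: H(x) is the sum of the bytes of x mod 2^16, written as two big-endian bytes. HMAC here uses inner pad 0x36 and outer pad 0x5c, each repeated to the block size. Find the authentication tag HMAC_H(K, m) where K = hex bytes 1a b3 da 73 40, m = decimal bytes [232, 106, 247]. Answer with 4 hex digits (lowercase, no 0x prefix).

Key hex bytes 1a b3 da 73 40 is 5 bytes ≤ B = 7; zero-pad to 7 bytes: K' = 1a b3 da 73 40 00 00.
K' ⊕ ipad = 2c 85 ec 45 76 36 36.  K' ⊕ opad = 46 ef 86 2f 1c 5c 5c.
Inner input = (K'⊕ipad) ∥ m = 2c 85 ec 45 76 36 36 ∥ e8 6a f7.
Inner hash: sum = 44+133+236+69+118+54+54+232+106+247 = 1293 → 05 0d.
Outer input = (K'⊕opad) ∥ inner = 46 ef 86 2f 1c 5c 5c ∥ 05 0d.
Outer hash (tag): sum = 70+239+134+47+28+92+92+5+13 = 720 → 02 d0.

02d0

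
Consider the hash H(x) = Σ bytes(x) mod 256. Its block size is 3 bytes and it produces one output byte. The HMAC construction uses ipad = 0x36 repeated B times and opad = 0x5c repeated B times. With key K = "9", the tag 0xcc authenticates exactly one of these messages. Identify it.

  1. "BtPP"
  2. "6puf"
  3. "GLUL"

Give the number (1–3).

Key "9" = 39 is 1 byte ≤ B = 3; zero-pad to 3 bytes: K' = 39 00 00.
K' ⊕ ipad = 0f 36 36; K' ⊕ opad = 65 5c 5c.
m1: inner = H(0f 36 36 42 74 50 50) = d1; tag = H(65 5c 5c d1) = ee
m2: inner = H(0f 36 36 36 70 75 66) = fc; tag = H(65 5c 5c fc) = 19
m3: inner = H(0f 36 36 47 4c 55 4c) = af; tag = H(65 5c 5c af) = cc ← matches

3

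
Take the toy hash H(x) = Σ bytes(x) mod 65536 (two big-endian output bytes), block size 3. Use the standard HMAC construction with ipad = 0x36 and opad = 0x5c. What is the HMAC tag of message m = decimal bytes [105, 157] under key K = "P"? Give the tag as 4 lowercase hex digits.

Key "P" = 50 is 1 byte ≤ B = 3; zero-pad to 3 bytes: K' = 50 00 00.
K' ⊕ ipad = 66 36 36.  K' ⊕ opad = 0c 5c 5c.
Inner input = (K'⊕ipad) ∥ m = 66 36 36 ∥ 69 9d.
Inner hash: sum = 102+54+54+105+157 = 472 → 01 d8.
Outer input = (K'⊕opad) ∥ inner = 0c 5c 5c ∥ 01 d8.
Outer hash (tag): sum = 12+92+92+1+216 = 413 → 01 9d.

019d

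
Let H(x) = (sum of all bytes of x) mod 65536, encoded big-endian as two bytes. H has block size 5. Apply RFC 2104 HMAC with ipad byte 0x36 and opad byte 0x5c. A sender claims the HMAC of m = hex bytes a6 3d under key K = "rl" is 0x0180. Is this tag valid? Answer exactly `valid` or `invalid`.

invalid

Key "rl" = 72 6c is 2 bytes ≤ B = 5; zero-pad to 5 bytes: K' = 72 6c 00 00 00.
K' ⊕ ipad = 44 5a 36 36 36; K' ⊕ opad = 2e 30 5c 5c 5c.
Inner hash: sum = 68+90+54+54+54+166+61 = 547 → 02 23.
Outer hash (recomputed tag): sum = 46+48+92+92+92+2+35 = 407 → 01 97.
Recomputed tag = 0197; claimed = 0180 → mismatch.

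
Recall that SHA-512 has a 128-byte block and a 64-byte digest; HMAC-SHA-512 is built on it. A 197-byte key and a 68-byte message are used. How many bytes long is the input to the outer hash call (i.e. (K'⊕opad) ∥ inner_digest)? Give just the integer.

Key is 197 > 128 bytes, so it is hashed to 64 bytes then zero-padded to 128: |K'| = 128.
Outer input = (K'⊕opad) ∥ H(inner) → 128 + 64 = 192 bytes.

192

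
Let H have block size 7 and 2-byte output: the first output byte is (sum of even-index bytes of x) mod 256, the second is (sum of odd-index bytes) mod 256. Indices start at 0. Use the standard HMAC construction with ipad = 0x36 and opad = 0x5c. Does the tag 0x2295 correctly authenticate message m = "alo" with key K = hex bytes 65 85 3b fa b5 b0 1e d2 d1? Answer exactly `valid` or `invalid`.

Key hex bytes 65 85 3b fa b5 b0 1e d2 d1 is 9 bytes > B = 7, so hash it first: H(key) = 44 01, then zero-pad to 7 bytes: K' = 44 01 00 00 00 00 00.
K' ⊕ ipad = 72 37 36 36 36 36 36; K' ⊕ opad = 18 5d 5c 5c 5c 5c 5c.
Inner hash: even-index sum = 384 mod 256 = 128; odd-index sum = 371 mod 256 = 115 → 80 73.
Outer hash (recomputed tag): even-index sum = 415 mod 256 = 159; odd-index sum = 405 mod 256 = 149 → 9f 95.
Recomputed tag = 9f95; claimed = 2295 → mismatch.

invalid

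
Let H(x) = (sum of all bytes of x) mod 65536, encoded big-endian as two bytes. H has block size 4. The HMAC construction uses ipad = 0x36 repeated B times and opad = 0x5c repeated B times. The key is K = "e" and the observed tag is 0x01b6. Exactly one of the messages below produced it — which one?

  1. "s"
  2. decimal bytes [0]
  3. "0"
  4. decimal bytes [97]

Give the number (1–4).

Key "e" = 65 is 1 byte ≤ B = 4; zero-pad to 4 bytes: K' = 65 00 00 00.
K' ⊕ ipad = 53 36 36 36; K' ⊕ opad = 39 5c 5c 5c.
m1: inner = H(53 36 36 36 73) = 01 68; tag = H(39 5c 5c 5c 01 68) = 01b6 ← matches
m2: inner = H(53 36 36 36 00) = 00 f5; tag = H(39 5c 5c 5c 00 f5) = 0242
m3: inner = H(53 36 36 36 30) = 01 25; tag = H(39 5c 5c 5c 01 25) = 0173
m4: inner = H(53 36 36 36 61) = 01 56; tag = H(39 5c 5c 5c 01 56) = 01a4

1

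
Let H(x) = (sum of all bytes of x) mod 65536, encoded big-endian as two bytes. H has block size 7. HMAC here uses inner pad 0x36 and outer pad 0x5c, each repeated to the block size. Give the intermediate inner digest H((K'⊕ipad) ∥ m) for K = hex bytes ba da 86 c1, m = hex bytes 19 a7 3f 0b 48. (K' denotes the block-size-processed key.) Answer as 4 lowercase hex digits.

Key hex bytes ba da 86 c1 is 4 bytes ≤ B = 7; zero-pad to 7 bytes: K' = ba da 86 c1 00 00 00.
K' ⊕ ipad = 8c ec b0 f7 36 36 36.
Inner input = 8c ec b0 f7 36 36 36 ∥ 19 a7 3f 0b 48.
Inner hash: sum = 140+236+176+247+54+54+54+25+167+63+11+72 = 1299 → 05 13.

0513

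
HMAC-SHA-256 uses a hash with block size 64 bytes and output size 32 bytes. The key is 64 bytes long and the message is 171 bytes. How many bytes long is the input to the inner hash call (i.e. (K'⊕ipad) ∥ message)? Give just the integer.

Key is 64 ≤ 64 bytes, zero-padded: |K'| = 64.
Inner input = (K'⊕ipad) ∥ m → 64 + 171 = 235 bytes.

235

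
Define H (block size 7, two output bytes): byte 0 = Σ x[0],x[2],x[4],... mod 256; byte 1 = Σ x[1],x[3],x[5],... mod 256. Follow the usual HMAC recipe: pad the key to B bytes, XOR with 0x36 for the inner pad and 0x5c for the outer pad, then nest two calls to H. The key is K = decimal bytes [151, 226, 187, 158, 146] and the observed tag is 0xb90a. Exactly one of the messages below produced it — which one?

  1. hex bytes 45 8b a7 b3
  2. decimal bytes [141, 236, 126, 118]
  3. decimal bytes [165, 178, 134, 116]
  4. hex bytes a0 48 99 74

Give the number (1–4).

3

Key decimal bytes [151, 226, 187, 158, 146] = 97 e2 bb 9e 92 is 5 bytes ≤ B = 7; zero-pad to 7 bytes: K' = 97 e2 bb 9e 92 00 00.
K' ⊕ ipad = a1 d4 8d a8 a4 36 36; K' ⊕ opad = cb be e7 c2 ce 5c 5c.
m1: inner = H(a1 d4 8d a8 a4 36 36 45 8b a7 b3) = 46 9e; tag = H(cb be e7 c2 ce 5c 5c 46 9e) = 7a22
m2: inner = H(a1 d4 8d a8 a4 36 36 8d ec 7e 76) = 6a bd; tag = H(cb be e7 c2 ce 5c 5c 6a bd) = 9946
m3: inner = H(a1 d4 8d a8 a4 36 36 a5 b2 86 74) = 2e dd; tag = H(cb be e7 c2 ce 5c 5c 2e dd) = b90a ← matches
m4: inner = H(a1 d4 8d a8 a4 36 36 a0 48 99 74) = c4 eb; tag = H(cb be e7 c2 ce 5c 5c c4 eb) = c7a0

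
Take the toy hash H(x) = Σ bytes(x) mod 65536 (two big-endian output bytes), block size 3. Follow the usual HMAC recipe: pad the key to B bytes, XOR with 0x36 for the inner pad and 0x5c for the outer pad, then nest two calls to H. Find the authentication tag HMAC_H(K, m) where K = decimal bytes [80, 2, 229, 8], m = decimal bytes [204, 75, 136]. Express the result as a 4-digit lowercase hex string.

Key decimal bytes [80, 2, 229, 8] = 50 02 e5 08 is 4 bytes > B = 3, so hash it first: H(key) = 01 3f, then zero-pad to 3 bytes: K' = 01 3f 00.
K' ⊕ ipad = 37 09 36.  K' ⊕ opad = 5d 63 5c.
Inner input = (K'⊕ipad) ∥ m = 37 09 36 ∥ cc 4b 88.
Inner hash: sum = 55+9+54+204+75+136 = 533 → 02 15.
Outer input = (K'⊕opad) ∥ inner = 5d 63 5c ∥ 02 15.
Outer hash (tag): sum = 93+99+92+2+21 = 307 → 01 33.

0133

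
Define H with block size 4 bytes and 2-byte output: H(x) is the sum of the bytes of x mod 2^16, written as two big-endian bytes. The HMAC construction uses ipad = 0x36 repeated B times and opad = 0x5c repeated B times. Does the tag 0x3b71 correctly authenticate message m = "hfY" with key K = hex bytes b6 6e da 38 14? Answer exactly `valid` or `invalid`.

Key hex bytes b6 6e da 38 14 is 5 bytes > B = 4, so hash it first: H(key) = 02 4a, then zero-pad to 4 bytes: K' = 02 4a 00 00.
K' ⊕ ipad = 34 7c 36 36; K' ⊕ opad = 5e 16 5c 5c.
Inner hash: sum = 52+124+54+54+104+102+89 = 579 → 02 43.
Outer hash (recomputed tag): sum = 94+22+92+92+2+67 = 369 → 01 71.
Recomputed tag = 0171; claimed = 3b71 → mismatch.

invalid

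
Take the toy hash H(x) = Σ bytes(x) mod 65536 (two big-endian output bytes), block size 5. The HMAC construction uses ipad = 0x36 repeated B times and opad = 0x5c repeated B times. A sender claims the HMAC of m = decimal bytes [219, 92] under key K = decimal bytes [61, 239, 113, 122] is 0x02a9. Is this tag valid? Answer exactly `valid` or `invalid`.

valid

Key decimal bytes [61, 239, 113, 122] = 3d ef 71 7a is 4 bytes ≤ B = 5; zero-pad to 5 bytes: K' = 3d ef 71 7a 00.
K' ⊕ ipad = 0b d9 47 4c 36; K' ⊕ opad = 61 b3 2d 26 5c.
Inner hash: sum = 11+217+71+76+54+219+92 = 740 → 02 e4.
Outer hash (recomputed tag): sum = 97+179+45+38+92+2+228 = 681 → 02 a9.
Recomputed tag = 02a9; claimed = 02a9 → match.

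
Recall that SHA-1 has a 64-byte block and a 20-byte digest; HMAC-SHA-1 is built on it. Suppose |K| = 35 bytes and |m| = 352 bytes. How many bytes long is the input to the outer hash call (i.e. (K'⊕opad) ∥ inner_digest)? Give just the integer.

Key is 35 ≤ 64 bytes, zero-padded: |K'| = 64.
Outer input = (K'⊕opad) ∥ H(inner) → 64 + 20 = 84 bytes.

84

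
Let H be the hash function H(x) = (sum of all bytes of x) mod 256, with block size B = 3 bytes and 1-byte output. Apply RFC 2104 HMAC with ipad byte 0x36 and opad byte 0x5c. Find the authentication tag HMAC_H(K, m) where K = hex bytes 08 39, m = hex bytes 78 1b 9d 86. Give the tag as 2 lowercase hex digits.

Key hex bytes 08 39 is 2 bytes ≤ B = 3; zero-pad to 3 bytes: K' = 08 39 00.
K' ⊕ ipad = 3e 0f 36.  K' ⊕ opad = 54 65 5c.
Inner input = (K'⊕ipad) ∥ m = 3e 0f 36 ∥ 78 1b 9d 86.
Inner hash: sum = 62+15+54+120+27+157+134 = 569; mod 256 = 57 → 39.
Outer input = (K'⊕opad) ∥ inner = 54 65 5c ∥ 39.
Outer hash (tag): sum = 84+101+92+57 = 334; mod 256 = 78 → 4e.

4e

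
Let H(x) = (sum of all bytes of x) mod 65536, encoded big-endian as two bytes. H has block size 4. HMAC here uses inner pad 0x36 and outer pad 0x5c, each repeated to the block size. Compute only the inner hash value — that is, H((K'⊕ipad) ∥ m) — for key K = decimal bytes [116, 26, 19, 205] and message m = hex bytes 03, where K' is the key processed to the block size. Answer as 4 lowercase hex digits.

0191

Key decimal bytes [116, 26, 19, 205] = 74 1a 13 cd is exactly B = 4 bytes: K' = 74 1a 13 cd.
K' ⊕ ipad = 42 2c 25 fb.
Inner input = 42 2c 25 fb ∥ 03.
Inner hash: sum = 66+44+37+251+3 = 401 → 01 91.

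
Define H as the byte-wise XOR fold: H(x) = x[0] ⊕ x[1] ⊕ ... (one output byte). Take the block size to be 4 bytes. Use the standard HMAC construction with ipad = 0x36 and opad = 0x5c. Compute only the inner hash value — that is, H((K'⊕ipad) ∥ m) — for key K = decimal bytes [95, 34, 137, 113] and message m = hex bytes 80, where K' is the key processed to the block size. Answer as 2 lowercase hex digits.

Key decimal bytes [95, 34, 137, 113] = 5f 22 89 71 is exactly B = 4 bytes: K' = 5f 22 89 71.
K' ⊕ ipad = 69 14 bf 47.
Inner input = 69 14 bf 47 ∥ 80.
Inner hash: XOR 69⊕14⊕bf⊕47⊕80 = 05.

05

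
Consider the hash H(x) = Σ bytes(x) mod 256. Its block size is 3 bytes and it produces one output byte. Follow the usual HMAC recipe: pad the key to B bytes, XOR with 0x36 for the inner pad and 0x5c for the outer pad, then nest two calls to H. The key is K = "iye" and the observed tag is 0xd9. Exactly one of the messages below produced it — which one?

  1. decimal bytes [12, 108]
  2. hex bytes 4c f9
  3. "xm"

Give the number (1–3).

Key "iye" = 69 79 65 is exactly B = 3 bytes: K' = 69 79 65.
K' ⊕ ipad = 5f 4f 53; K' ⊕ opad = 35 25 39.
m1: inner = H(5f 4f 53 0c 6c) = 79; tag = H(35 25 39 79) = 0c
m2: inner = H(5f 4f 53 4c f9) = 46; tag = H(35 25 39 46) = d9 ← matches
m3: inner = H(5f 4f 53 78 6d) = e6; tag = H(35 25 39 e6) = 79

2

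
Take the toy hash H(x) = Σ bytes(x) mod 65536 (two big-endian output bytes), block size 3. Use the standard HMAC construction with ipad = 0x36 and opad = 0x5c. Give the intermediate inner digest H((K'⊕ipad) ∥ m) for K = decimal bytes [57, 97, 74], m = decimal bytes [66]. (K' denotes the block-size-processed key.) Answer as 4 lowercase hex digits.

0124

Key decimal bytes [57, 97, 74] = 39 61 4a is exactly B = 3 bytes: K' = 39 61 4a.
K' ⊕ ipad = 0f 57 7c.
Inner input = 0f 57 7c ∥ 42.
Inner hash: sum = 15+87+124+66 = 292 → 01 24.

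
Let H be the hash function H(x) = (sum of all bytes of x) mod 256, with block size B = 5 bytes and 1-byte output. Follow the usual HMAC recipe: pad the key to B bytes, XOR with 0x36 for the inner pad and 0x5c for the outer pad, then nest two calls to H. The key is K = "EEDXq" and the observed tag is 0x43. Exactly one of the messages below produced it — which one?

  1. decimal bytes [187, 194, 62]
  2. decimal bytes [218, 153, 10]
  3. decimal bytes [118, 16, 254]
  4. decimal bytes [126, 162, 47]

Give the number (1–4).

Key "EEDXq" = 45 45 44 58 71 is exactly B = 5 bytes: K' = 45 45 44 58 71.
K' ⊕ ipad = 73 73 72 6e 47; K' ⊕ opad = 19 19 18 04 2d.
m1: inner = H(73 73 72 6e 47 bb c2 3e) = c8; tag = H(19 19 18 04 2d c8) = 43 ← matches
m2: inner = H(73 73 72 6e 47 da 99 0a) = 8a; tag = H(19 19 18 04 2d 8a) = 05
m3: inner = H(73 73 72 6e 47 76 10 fe) = 91; tag = H(19 19 18 04 2d 91) = 0c
m4: inner = H(73 73 72 6e 47 7e a2 2f) = 5c; tag = H(19 19 18 04 2d 5c) = d7

1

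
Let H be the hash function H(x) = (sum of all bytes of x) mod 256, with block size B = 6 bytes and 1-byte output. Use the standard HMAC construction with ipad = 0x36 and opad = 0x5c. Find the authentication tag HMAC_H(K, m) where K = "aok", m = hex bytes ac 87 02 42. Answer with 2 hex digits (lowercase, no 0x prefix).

e1

Key "aok" = 61 6f 6b is 3 bytes ≤ B = 6; zero-pad to 6 bytes: K' = 61 6f 6b 00 00 00.
K' ⊕ ipad = 57 59 5d 36 36 36.  K' ⊕ opad = 3d 33 37 5c 5c 5c.
Inner input = (K'⊕ipad) ∥ m = 57 59 5d 36 36 36 ∥ ac 87 02 42.
Inner hash: sum = 87+89+93+54+54+54+172+135+2+66 = 806; mod 256 = 38 → 26.
Outer input = (K'⊕opad) ∥ inner = 3d 33 37 5c 5c 5c ∥ 26.
Outer hash (tag): sum = 61+51+55+92+92+92+38 = 481; mod 256 = 225 → e1.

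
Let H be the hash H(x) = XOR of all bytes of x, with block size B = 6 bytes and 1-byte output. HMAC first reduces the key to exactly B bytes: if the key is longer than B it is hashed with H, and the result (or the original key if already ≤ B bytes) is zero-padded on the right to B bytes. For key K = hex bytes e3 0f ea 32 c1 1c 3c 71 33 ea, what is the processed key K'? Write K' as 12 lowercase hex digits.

|K| = 10 > B = 6, so first hash the key.
H(K): XOR e3⊕0f⊕ea⊕32⊕c1⊕1c⊕3c⊕71⊕33⊕ea = 7d.
Zero-pad H(K) = 7d to 6 bytes: K' = 7d 00 00 00 00 00.

7d0000000000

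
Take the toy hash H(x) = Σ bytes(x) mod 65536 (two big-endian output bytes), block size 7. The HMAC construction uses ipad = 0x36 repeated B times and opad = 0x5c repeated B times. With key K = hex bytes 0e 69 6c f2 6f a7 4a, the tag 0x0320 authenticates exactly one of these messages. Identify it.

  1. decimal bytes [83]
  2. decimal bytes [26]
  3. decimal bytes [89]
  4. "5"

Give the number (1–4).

Key hex bytes 0e 69 6c f2 6f a7 4a is exactly B = 7 bytes: K' = 0e 69 6c f2 6f a7 4a.
K' ⊕ ipad = 38 5f 5a c4 59 91 7c; K' ⊕ opad = 52 35 30 ae 33 fb 16.
m1: inner = H(38 5f 5a c4 59 91 7c 53) = 03 6e; tag = H(52 35 30 ae 33 fb 16 03 6e) = 031a
m2: inner = H(38 5f 5a c4 59 91 7c 1a) = 03 35; tag = H(52 35 30 ae 33 fb 16 03 35) = 02e1
m3: inner = H(38 5f 5a c4 59 91 7c 59) = 03 74; tag = H(52 35 30 ae 33 fb 16 03 74) = 0320 ← matches
m4: inner = H(38 5f 5a c4 59 91 7c 35) = 03 50; tag = H(52 35 30 ae 33 fb 16 03 50) = 02fc

3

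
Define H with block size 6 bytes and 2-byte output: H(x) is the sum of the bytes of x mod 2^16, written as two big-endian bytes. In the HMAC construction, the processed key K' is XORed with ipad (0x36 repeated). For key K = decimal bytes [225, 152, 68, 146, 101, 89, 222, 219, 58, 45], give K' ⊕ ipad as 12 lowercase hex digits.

331b36363636

Key decimal bytes [225, 152, 68, 146, 101, 89, 222, 219, 58, 45] = e1 98 44 92 65 59 de db 3a 2d is 10 bytes > B = 6, so hash it first: H(key) = 05 2d, then zero-pad to 6 bytes: K' = 05 2d 00 00 00 00.
XOR each byte with 0x36: 05⊕36=33, 2d⊕36=1b, 00⊕36=36, 00⊕36=36, 00⊕36=36, 00⊕36=36.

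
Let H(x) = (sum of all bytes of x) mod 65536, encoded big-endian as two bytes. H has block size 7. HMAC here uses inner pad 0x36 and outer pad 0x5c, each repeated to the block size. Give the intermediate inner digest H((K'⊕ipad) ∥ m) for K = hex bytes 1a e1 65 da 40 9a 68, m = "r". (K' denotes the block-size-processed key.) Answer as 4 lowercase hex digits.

Key hex bytes 1a e1 65 da 40 9a 68 is exactly B = 7 bytes: K' = 1a e1 65 da 40 9a 68.
K' ⊕ ipad = 2c d7 53 ec 76 ac 5e.
Inner input = 2c d7 53 ec 76 ac 5e ∥ 72.
Inner hash: sum = 44+215+83+236+118+172+94+114 = 1076 → 04 34.

0434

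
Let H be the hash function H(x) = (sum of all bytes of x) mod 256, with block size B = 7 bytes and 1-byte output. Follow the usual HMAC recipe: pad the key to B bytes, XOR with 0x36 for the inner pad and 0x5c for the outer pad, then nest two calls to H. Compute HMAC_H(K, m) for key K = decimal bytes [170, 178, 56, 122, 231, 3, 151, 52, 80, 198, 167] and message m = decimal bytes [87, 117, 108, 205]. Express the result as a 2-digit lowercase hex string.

Key decimal bytes [170, 178, 56, 122, 231, 3, 151, 52, 80, 198, 167] = aa b2 38 7a e7 03 97 34 50 c6 a7 is 11 bytes > B = 7, so hash it first: H(key) = 80, then zero-pad to 7 bytes: K' = 80 00 00 00 00 00 00.
K' ⊕ ipad = b6 36 36 36 36 36 36.  K' ⊕ opad = dc 5c 5c 5c 5c 5c 5c.
Inner input = (K'⊕ipad) ∥ m = b6 36 36 36 36 36 36 ∥ 57 75 6c cd.
Inner hash: sum = 182+54+54+54+54+54+54+87+117+108+205 = 1023; mod 256 = 255 → ff.
Outer input = (K'⊕opad) ∥ inner = dc 5c 5c 5c 5c 5c 5c ∥ ff.
Outer hash (tag): sum = 220+92+92+92+92+92+92+255 = 1027; mod 256 = 3 → 03.

03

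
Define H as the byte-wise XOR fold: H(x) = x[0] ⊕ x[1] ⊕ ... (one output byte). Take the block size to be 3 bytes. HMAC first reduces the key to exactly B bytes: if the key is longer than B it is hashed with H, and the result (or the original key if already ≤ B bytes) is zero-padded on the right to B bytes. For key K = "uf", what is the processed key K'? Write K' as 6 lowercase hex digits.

Key "uf" = 75 66 is 2 bytes ≤ B = 3; zero-pad to 3 bytes: K' = 75 66 00.

756600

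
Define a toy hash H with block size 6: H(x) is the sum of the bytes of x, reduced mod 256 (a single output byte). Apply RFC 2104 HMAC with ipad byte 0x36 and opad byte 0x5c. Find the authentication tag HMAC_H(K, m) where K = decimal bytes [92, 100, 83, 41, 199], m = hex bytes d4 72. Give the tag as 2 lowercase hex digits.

Key decimal bytes [92, 100, 83, 41, 199] = 5c 64 53 29 c7 is 5 bytes ≤ B = 6; zero-pad to 6 bytes: K' = 5c 64 53 29 c7 00.
K' ⊕ ipad = 6a 52 65 1f f1 36.  K' ⊕ opad = 00 38 0f 75 9b 5c.
Inner input = (K'⊕ipad) ∥ m = 6a 52 65 1f f1 36 ∥ d4 72.
Inner hash: sum = 106+82+101+31+241+54+212+114 = 941; mod 256 = 173 → ad.
Outer input = (K'⊕opad) ∥ inner = 00 38 0f 75 9b 5c ∥ ad.
Outer hash (tag): sum = 0+56+15+117+155+92+173 = 608; mod 256 = 96 → 60.

60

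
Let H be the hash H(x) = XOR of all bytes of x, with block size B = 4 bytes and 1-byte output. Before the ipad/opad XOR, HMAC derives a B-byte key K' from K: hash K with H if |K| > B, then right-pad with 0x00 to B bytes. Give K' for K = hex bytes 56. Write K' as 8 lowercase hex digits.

Key hex bytes 56 is 1 byte ≤ B = 4; zero-pad to 4 bytes: K' = 56 00 00 00.

56000000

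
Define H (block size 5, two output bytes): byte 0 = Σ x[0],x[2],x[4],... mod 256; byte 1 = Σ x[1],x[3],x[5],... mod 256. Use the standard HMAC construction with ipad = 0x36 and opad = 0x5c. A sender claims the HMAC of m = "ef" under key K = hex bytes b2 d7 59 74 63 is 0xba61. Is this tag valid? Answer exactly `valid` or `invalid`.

valid

Key hex bytes b2 d7 59 74 63 is exactly B = 5 bytes: K' = b2 d7 59 74 63.
K' ⊕ ipad = 84 e1 6f 42 55; K' ⊕ opad = ee 8b 05 28 3f.
Inner hash: even-index sum = 430 mod 256 = 174; odd-index sum = 392 mod 256 = 136 → ae 88.
Outer hash (recomputed tag): even-index sum = 442 mod 256 = 186; odd-index sum = 353 mod 256 = 97 → ba 61.
Recomputed tag = ba61; claimed = ba61 → match.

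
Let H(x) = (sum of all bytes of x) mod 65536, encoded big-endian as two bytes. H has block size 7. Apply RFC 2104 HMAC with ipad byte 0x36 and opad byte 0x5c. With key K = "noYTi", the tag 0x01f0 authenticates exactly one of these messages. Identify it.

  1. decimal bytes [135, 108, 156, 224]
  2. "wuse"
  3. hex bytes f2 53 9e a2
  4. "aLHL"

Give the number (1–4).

4

Key "noYTi" = 6e 6f 59 54 69 is 5 bytes ≤ B = 7; zero-pad to 7 bytes: K' = 6e 6f 59 54 69 00 00.
K' ⊕ ipad = 58 59 6f 62 5f 36 36; K' ⊕ opad = 32 33 05 08 35 5c 5c.
m1: inner = H(58 59 6f 62 5f 36 36 87 6c 9c e0) = 04 bc; tag = H(32 33 05 08 35 5c 5c 04 bc) = 021f
m2: inner = H(58 59 6f 62 5f 36 36 77 75 73 65) = 04 11; tag = H(32 33 05 08 35 5c 5c 04 11) = 0174
m3: inner = H(58 59 6f 62 5f 36 36 f2 53 9e a2) = 04 d2; tag = H(32 33 05 08 35 5c 5c 04 d2) = 0235
m4: inner = H(58 59 6f 62 5f 36 36 61 4c 48 4c) = 03 8e; tag = H(32 33 05 08 35 5c 5c 03 8e) = 01f0 ← matches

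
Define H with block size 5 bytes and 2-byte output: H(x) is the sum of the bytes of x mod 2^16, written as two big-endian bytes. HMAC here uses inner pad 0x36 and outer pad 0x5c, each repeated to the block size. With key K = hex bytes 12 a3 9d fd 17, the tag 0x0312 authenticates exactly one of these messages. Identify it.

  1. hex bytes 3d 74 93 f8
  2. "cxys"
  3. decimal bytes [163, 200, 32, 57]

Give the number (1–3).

Key hex bytes 12 a3 9d fd 17 is exactly B = 5 bytes: K' = 12 a3 9d fd 17.
K' ⊕ ipad = 24 95 ab cb 21; K' ⊕ opad = 4e ff c1 a1 4b.
m1: inner = H(24 95 ab cb 21 3d 74 93 f8) = 04 8c; tag = H(4e ff c1 a1 4b 04 8c) = 038a
m2: inner = H(24 95 ab cb 21 63 78 79 73) = 04 17; tag = H(4e ff c1 a1 4b 04 17) = 0315
m3: inner = H(24 95 ab cb 21 a3 c8 20 39) = 04 14; tag = H(4e ff c1 a1 4b 04 14) = 0312 ← matches

3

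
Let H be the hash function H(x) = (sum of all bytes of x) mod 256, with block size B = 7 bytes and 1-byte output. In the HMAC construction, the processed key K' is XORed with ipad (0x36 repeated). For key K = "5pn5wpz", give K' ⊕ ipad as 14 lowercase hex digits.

Key "5pn5wpz" = 35 70 6e 35 77 70 7a is exactly B = 7 bytes: K' = 35 70 6e 35 77 70 7a.
XOR each byte with 0x36: 35⊕36=03, 70⊕36=46, 6e⊕36=58, 35⊕36=03, 77⊕36=41, 70⊕36=46, 7a⊕36=4c.

0346580341464c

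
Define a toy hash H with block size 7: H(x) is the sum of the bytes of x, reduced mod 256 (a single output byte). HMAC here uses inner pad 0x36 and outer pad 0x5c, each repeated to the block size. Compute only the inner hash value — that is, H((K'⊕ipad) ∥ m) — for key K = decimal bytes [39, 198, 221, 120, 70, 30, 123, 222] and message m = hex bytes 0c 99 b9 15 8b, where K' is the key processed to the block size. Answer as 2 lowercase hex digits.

Key decimal bytes [39, 198, 221, 120, 70, 30, 123, 222] = 27 c6 dd 78 46 1e 7b de is 8 bytes > B = 7, so hash it first: H(key) = ff, then zero-pad to 7 bytes: K' = ff 00 00 00 00 00 00.
K' ⊕ ipad = c9 36 36 36 36 36 36.
Inner input = c9 36 36 36 36 36 36 ∥ 0c 99 b9 15 8b.
Inner hash: sum = 201+54+54+54+54+54+54+12+153+185+21+139 = 1035; mod 256 = 11 → 0b.

0b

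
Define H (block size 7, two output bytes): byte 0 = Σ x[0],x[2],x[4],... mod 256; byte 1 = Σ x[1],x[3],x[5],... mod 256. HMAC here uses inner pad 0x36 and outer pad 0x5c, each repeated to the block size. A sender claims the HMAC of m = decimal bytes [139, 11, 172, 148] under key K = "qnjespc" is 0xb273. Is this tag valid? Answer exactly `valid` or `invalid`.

Key "qnjespc" = 71 6e 6a 65 73 70 63 is exactly B = 7 bytes: K' = 71 6e 6a 65 73 70 63.
K' ⊕ ipad = 47 58 5c 53 45 46 55; K' ⊕ opad = 2d 32 36 39 2f 2c 3f.
Inner hash: even-index sum = 476 mod 256 = 220; odd-index sum = 552 mod 256 = 40 → dc 28.
Outer hash (recomputed tag): even-index sum = 249 mod 256 = 249; odd-index sum = 371 mod 256 = 115 → f9 73.
Recomputed tag = f973; claimed = b273 → mismatch.

invalid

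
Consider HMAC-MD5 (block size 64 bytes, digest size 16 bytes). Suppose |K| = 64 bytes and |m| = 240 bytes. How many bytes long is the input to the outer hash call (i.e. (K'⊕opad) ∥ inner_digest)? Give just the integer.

80

Key is 64 ≤ 64 bytes, zero-padded: |K'| = 64.
Outer input = (K'⊕opad) ∥ H(inner) → 64 + 16 = 80 bytes.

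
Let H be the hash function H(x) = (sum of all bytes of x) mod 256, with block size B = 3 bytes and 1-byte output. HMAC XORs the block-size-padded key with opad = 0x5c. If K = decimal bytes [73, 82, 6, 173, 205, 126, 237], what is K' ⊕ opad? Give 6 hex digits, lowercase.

da5c5c

Key decimal bytes [73, 82, 6, 173, 205, 126, 237] = 49 52 06 ad cd 7e ed is 7 bytes > B = 3, so hash it first: H(key) = 86, then zero-pad to 3 bytes: K' = 86 00 00.
XOR each byte with 0x5c: 86⊕5c=da, 00⊕5c=5c, 00⊕5c=5c.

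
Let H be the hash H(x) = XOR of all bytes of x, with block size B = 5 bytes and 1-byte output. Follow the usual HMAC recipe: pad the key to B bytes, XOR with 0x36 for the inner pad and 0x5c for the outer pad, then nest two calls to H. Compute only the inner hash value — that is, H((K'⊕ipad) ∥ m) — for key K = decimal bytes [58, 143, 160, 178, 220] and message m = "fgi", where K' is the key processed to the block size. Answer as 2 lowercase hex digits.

25

Key decimal bytes [58, 143, 160, 178, 220] = 3a 8f a0 b2 dc is exactly B = 5 bytes: K' = 3a 8f a0 b2 dc.
K' ⊕ ipad = 0c b9 96 84 ea.
Inner input = 0c b9 96 84 ea ∥ 66 67 69.
Inner hash: XOR 0c⊕b9⊕96⊕84⊕ea⊕66⊕67⊕69 = 25.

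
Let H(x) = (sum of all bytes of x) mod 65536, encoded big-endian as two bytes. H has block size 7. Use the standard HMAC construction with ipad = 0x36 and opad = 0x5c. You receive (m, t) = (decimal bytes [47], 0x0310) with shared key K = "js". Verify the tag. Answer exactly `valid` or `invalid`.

Key "js" = 6a 73 is 2 bytes ≤ B = 7; zero-pad to 7 bytes: K' = 6a 73 00 00 00 00 00.
K' ⊕ ipad = 5c 45 36 36 36 36 36; K' ⊕ opad = 36 2f 5c 5c 5c 5c 5c.
Inner hash: sum = 92+69+54+54+54+54+54+47 = 478 → 01 de.
Outer hash (recomputed tag): sum = 54+47+92+92+92+92+92+1+222 = 784 → 03 10.
Recomputed tag = 0310; claimed = 0310 → match.

valid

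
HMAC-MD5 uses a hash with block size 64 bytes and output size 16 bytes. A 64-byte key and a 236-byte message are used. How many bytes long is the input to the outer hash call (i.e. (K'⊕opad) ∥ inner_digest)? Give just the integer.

80

Key is 64 ≤ 64 bytes, zero-padded: |K'| = 64.
Outer input = (K'⊕opad) ∥ H(inner) → 64 + 16 = 80 bytes.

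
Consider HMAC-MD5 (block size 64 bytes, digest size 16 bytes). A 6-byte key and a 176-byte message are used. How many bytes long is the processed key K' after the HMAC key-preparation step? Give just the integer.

Key is 6 ≤ 64 bytes, zero-padded: |K'| = 64.

64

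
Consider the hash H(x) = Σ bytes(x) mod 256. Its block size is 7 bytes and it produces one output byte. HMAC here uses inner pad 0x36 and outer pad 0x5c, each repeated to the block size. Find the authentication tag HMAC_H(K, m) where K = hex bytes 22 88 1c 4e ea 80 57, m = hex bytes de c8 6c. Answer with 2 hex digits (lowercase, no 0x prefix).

ba

Key hex bytes 22 88 1c 4e ea 80 57 is exactly B = 7 bytes: K' = 22 88 1c 4e ea 80 57.
K' ⊕ ipad = 14 be 2a 78 dc b6 61.  K' ⊕ opad = 7e d4 40 12 b6 dc 0b.
Inner input = (K'⊕ipad) ∥ m = 14 be 2a 78 dc b6 61 ∥ de c8 6c.
Inner hash: sum = 20+190+42+120+220+182+97+222+200+108 = 1401; mod 256 = 121 → 79.
Outer input = (K'⊕opad) ∥ inner = 7e d4 40 12 b6 dc 0b ∥ 79.
Outer hash (tag): sum = 126+212+64+18+182+220+11+121 = 954; mod 256 = 186 → ba.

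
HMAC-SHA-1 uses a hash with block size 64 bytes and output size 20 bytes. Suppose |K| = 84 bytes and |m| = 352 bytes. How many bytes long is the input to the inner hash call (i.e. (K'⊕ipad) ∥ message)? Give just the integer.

416

Key is 84 > 64 bytes, so it is hashed to 20 bytes then zero-padded to 64: |K'| = 64.
Inner input = (K'⊕ipad) ∥ m → 64 + 352 = 416 bytes.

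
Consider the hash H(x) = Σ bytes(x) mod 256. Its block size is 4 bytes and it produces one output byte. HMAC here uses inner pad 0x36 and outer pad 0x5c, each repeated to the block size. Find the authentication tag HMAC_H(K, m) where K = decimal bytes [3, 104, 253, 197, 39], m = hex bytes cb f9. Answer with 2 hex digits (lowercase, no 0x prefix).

Key decimal bytes [3, 104, 253, 197, 39] = 03 68 fd c5 27 is 5 bytes > B = 4, so hash it first: H(key) = 54, then zero-pad to 4 bytes: K' = 54 00 00 00.
K' ⊕ ipad = 62 36 36 36.  K' ⊕ opad = 08 5c 5c 5c.
Inner input = (K'⊕ipad) ∥ m = 62 36 36 36 ∥ cb f9.
Inner hash: sum = 98+54+54+54+203+249 = 712; mod 256 = 200 → c8.
Outer input = (K'⊕opad) ∥ inner = 08 5c 5c 5c ∥ c8.
Outer hash (tag): sum = 8+92+92+92+200 = 484; mod 256 = 228 → e4.

e4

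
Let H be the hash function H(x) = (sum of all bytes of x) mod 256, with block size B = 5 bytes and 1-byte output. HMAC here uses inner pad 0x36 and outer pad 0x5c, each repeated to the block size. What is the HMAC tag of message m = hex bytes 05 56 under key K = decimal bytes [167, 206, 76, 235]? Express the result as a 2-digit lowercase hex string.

21

Key decimal bytes [167, 206, 76, 235] = a7 ce 4c eb is 4 bytes ≤ B = 5; zero-pad to 5 bytes: K' = a7 ce 4c eb 00.
K' ⊕ ipad = 91 f8 7a dd 36.  K' ⊕ opad = fb 92 10 b7 5c.
Inner input = (K'⊕ipad) ∥ m = 91 f8 7a dd 36 ∥ 05 56.
Inner hash: sum = 145+248+122+221+54+5+86 = 881; mod 256 = 113 → 71.
Outer input = (K'⊕opad) ∥ inner = fb 92 10 b7 5c ∥ 71.
Outer hash (tag): sum = 251+146+16+183+92+113 = 801; mod 256 = 33 → 21.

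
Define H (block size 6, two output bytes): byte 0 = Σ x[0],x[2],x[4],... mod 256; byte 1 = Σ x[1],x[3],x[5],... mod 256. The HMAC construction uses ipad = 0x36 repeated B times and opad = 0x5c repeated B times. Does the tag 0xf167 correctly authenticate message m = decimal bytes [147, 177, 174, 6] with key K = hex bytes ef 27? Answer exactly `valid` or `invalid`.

Key hex bytes ef 27 is 2 bytes ≤ B = 6; zero-pad to 6 bytes: K' = ef 27 00 00 00 00.
K' ⊕ ipad = d9 11 36 36 36 36; K' ⊕ opad = b3 7b 5c 5c 5c 5c.
Inner hash: even-index sum = 646 mod 256 = 134; odd-index sum = 308 mod 256 = 52 → 86 34.
Outer hash (recomputed tag): even-index sum = 497 mod 256 = 241; odd-index sum = 359 mod 256 = 103 → f1 67.
Recomputed tag = f167; claimed = f167 → match.

valid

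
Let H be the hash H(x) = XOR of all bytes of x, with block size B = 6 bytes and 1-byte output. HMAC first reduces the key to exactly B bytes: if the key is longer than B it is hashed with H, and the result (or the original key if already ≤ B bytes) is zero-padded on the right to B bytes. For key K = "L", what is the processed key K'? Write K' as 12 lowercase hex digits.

Key "L" = 4c is 1 byte ≤ B = 6; zero-pad to 6 bytes: K' = 4c 00 00 00 00 00.

4c0000000000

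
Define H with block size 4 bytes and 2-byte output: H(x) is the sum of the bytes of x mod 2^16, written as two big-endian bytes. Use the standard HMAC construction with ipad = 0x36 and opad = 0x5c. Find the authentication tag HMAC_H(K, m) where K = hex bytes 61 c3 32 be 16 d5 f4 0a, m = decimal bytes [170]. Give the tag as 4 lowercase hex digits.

01d0

Key hex bytes 61 c3 32 be 16 d5 f4 0a is 8 bytes > B = 4, so hash it first: H(key) = 03 fd, then zero-pad to 4 bytes: K' = 03 fd 00 00.
K' ⊕ ipad = 35 cb 36 36.  K' ⊕ opad = 5f a1 5c 5c.
Inner input = (K'⊕ipad) ∥ m = 35 cb 36 36 ∥ aa.
Inner hash: sum = 53+203+54+54+170 = 534 → 02 16.
Outer input = (K'⊕opad) ∥ inner = 5f a1 5c 5c ∥ 02 16.
Outer hash (tag): sum = 95+161+92+92+2+22 = 464 → 01 d0.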